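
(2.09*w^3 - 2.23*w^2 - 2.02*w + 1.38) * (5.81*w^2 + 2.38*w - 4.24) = 12.1429*w^5 - 7.9821*w^4 - 25.9052*w^3 + 12.6654*w^2 + 11.8492*w - 5.8512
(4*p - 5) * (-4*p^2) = -16*p^3 + 20*p^2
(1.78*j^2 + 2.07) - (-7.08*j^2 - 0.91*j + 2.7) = 8.86*j^2 + 0.91*j - 0.63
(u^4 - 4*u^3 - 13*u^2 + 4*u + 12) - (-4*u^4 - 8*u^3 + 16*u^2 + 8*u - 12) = 5*u^4 + 4*u^3 - 29*u^2 - 4*u + 24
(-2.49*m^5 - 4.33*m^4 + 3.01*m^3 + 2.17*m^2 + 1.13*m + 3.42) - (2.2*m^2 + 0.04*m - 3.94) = -2.49*m^5 - 4.33*m^4 + 3.01*m^3 - 0.0300000000000002*m^2 + 1.09*m + 7.36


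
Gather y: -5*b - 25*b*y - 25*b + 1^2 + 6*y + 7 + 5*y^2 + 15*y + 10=-30*b + 5*y^2 + y*(21 - 25*b) + 18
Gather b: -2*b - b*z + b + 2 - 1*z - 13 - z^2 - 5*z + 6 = b*(-z - 1) - z^2 - 6*z - 5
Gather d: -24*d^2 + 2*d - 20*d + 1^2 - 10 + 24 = -24*d^2 - 18*d + 15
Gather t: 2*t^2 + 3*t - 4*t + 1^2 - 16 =2*t^2 - t - 15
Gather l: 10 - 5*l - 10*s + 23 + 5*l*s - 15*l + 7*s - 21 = l*(5*s - 20) - 3*s + 12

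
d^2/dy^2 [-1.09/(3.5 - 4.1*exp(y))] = (18.3229*exp(y) + 15.6415)*exp(y)/(4.1*exp(y) - 3.5)^3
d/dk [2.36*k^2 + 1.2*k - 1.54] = 4.72*k + 1.2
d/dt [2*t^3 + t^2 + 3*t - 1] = 6*t^2 + 2*t + 3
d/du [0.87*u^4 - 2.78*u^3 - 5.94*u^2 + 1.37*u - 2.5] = 3.48*u^3 - 8.34*u^2 - 11.88*u + 1.37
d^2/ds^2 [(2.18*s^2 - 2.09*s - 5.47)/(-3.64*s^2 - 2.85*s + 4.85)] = (100.613968*s^3 + 203.937552*s^2 + 561.85584*s + 237.21486)/(48.228544*s^6 + 113.28408*s^5 - 104.08398*s^4 - 278.734275*s^3 + 138.683325*s^2 + 201.117375*s - 114.084125)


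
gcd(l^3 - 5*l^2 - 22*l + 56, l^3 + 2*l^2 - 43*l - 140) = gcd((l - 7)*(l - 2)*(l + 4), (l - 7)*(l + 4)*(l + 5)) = l^2 - 3*l - 28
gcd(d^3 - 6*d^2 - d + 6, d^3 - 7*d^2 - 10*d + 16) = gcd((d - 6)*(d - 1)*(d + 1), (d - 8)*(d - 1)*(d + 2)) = d - 1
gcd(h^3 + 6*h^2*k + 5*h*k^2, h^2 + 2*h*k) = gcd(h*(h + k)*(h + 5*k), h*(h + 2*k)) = h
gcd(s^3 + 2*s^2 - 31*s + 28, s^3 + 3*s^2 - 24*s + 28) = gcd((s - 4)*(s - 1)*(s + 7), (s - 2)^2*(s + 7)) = s + 7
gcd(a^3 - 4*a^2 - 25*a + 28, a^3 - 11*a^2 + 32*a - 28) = a - 7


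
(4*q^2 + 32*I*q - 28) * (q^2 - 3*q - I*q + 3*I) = 4*q^4 - 12*q^3 + 28*I*q^3 + 4*q^2 - 84*I*q^2 - 12*q + 28*I*q - 84*I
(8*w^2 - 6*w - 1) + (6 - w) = 8*w^2 - 7*w + 5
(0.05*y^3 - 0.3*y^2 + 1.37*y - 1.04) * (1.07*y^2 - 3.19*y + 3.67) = 0.0535*y^5 - 0.4805*y^4 + 2.6064*y^3 - 6.5841*y^2 + 8.3455*y - 3.8168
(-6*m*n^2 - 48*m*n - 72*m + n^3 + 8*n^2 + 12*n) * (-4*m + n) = 24*m^2*n^2 + 192*m^2*n + 288*m^2 - 10*m*n^3 - 80*m*n^2 - 120*m*n + n^4 + 8*n^3 + 12*n^2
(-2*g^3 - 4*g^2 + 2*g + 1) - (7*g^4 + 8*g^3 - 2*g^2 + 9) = -7*g^4 - 10*g^3 - 2*g^2 + 2*g - 8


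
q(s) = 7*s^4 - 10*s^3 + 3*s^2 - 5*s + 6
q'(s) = 28*s^3 - 30*s^2 + 6*s - 5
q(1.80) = 21.88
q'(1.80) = 71.90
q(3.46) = 613.63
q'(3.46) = 816.42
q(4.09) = 1310.36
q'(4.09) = 1433.40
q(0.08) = 5.61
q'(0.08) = -4.70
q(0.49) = 3.50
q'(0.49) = -5.97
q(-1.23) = 51.32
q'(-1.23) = -109.87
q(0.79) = 1.72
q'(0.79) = -5.18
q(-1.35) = 66.07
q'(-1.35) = -136.67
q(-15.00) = 388881.00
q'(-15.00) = -101345.00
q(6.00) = 6996.00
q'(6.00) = 4999.00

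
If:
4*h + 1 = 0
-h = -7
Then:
No Solution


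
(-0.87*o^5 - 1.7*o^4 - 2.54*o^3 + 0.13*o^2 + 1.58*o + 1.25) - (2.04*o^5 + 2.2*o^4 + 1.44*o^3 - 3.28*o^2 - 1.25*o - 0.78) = -2.91*o^5 - 3.9*o^4 - 3.98*o^3 + 3.41*o^2 + 2.83*o + 2.03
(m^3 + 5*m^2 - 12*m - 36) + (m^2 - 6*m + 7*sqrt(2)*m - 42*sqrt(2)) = m^3 + 6*m^2 - 18*m + 7*sqrt(2)*m - 42*sqrt(2) - 36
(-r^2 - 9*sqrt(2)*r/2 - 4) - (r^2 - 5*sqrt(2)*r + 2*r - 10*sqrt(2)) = -2*r^2 - 2*r + sqrt(2)*r/2 - 4 + 10*sqrt(2)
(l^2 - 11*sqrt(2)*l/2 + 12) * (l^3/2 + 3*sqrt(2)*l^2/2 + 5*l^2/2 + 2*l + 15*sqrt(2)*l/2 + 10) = l^5/2 - 5*sqrt(2)*l^4/4 + 5*l^4/2 - 25*sqrt(2)*l^3/4 - 17*l^3/2 - 85*l^2/2 + 7*sqrt(2)*l^2 + 24*l + 35*sqrt(2)*l + 120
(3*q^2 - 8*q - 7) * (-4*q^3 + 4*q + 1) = -12*q^5 + 32*q^4 + 40*q^3 - 29*q^2 - 36*q - 7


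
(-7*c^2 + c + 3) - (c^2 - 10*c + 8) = -8*c^2 + 11*c - 5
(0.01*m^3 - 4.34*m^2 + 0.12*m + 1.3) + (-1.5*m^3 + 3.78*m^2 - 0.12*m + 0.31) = -1.49*m^3 - 0.56*m^2 + 1.61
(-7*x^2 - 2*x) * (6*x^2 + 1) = -42*x^4 - 12*x^3 - 7*x^2 - 2*x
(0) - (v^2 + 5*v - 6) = -v^2 - 5*v + 6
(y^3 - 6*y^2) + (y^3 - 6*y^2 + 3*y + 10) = 2*y^3 - 12*y^2 + 3*y + 10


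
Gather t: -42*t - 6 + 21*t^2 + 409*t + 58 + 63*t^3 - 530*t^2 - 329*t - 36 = 63*t^3 - 509*t^2 + 38*t + 16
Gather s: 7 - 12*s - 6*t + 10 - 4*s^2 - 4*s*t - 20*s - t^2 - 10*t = -4*s^2 + s*(-4*t - 32) - t^2 - 16*t + 17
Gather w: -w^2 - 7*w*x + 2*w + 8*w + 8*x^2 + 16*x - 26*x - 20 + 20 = -w^2 + w*(10 - 7*x) + 8*x^2 - 10*x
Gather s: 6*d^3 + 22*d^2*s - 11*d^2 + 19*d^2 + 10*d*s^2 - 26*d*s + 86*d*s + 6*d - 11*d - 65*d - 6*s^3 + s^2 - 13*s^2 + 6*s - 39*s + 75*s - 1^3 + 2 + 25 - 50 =6*d^3 + 8*d^2 - 70*d - 6*s^3 + s^2*(10*d - 12) + s*(22*d^2 + 60*d + 42) - 24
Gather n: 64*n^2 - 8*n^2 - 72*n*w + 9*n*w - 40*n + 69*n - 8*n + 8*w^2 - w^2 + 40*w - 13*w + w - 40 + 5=56*n^2 + n*(21 - 63*w) + 7*w^2 + 28*w - 35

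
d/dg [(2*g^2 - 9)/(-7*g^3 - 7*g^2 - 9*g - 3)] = (14*g^4 - 207*g^2 - 138*g - 81)/(49*g^6 + 98*g^5 + 175*g^4 + 168*g^3 + 123*g^2 + 54*g + 9)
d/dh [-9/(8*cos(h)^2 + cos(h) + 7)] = -9*(16*cos(h) + 1)*sin(h)/(8*cos(h)^2 + cos(h) + 7)^2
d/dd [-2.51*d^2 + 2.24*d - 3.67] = 2.24 - 5.02*d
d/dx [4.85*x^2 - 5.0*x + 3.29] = 9.7*x - 5.0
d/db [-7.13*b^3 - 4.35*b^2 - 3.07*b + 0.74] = -21.39*b^2 - 8.7*b - 3.07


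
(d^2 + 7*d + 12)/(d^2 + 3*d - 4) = (d + 3)/(d - 1)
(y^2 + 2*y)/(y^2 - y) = (y + 2)/(y - 1)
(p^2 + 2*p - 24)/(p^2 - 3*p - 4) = (p + 6)/(p + 1)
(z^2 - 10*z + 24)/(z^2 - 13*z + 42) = (z - 4)/(z - 7)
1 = 1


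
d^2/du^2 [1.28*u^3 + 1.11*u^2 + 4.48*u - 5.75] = 7.68*u + 2.22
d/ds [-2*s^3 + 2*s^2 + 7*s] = -6*s^2 + 4*s + 7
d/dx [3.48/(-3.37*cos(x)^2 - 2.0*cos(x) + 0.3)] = -(23.4552*cos(x) + 6.96)*sin(x)/(3.37*cos(x)^2 + 2.0*cos(x) - 0.3)^2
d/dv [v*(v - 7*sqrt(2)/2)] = 2*v - 7*sqrt(2)/2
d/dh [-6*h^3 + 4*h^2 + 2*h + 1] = -18*h^2 + 8*h + 2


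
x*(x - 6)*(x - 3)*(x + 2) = x^4 - 7*x^3 + 36*x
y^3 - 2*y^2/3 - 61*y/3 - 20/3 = (y - 5)*(y + 1/3)*(y + 4)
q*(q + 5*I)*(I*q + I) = I*q^3 - 5*q^2 + I*q^2 - 5*q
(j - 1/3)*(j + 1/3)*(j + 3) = j^3 + 3*j^2 - j/9 - 1/3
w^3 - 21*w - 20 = (w - 5)*(w + 1)*(w + 4)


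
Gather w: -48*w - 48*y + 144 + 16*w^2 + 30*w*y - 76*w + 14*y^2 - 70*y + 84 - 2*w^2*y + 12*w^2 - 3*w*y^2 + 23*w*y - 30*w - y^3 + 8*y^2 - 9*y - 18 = w^2*(28 - 2*y) + w*(-3*y^2 + 53*y - 154) - y^3 + 22*y^2 - 127*y + 210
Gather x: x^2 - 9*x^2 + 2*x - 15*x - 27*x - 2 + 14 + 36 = -8*x^2 - 40*x + 48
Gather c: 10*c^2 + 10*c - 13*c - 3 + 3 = 10*c^2 - 3*c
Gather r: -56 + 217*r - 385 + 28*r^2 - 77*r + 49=28*r^2 + 140*r - 392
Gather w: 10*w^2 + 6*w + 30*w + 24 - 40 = 10*w^2 + 36*w - 16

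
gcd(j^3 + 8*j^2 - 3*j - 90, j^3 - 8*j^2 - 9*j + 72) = j - 3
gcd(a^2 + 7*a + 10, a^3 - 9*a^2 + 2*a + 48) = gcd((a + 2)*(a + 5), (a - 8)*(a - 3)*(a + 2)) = a + 2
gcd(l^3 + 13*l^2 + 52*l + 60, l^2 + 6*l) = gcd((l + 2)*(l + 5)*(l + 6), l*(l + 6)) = l + 6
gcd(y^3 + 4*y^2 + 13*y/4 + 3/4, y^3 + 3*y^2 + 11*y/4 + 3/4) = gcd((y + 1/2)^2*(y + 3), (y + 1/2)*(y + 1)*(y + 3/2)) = y + 1/2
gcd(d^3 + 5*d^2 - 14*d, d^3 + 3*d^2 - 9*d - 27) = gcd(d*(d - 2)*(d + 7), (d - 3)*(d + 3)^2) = 1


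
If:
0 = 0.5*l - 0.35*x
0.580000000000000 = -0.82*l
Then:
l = -0.71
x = -1.01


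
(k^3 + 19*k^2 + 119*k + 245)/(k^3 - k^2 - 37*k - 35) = (k^2 + 14*k + 49)/(k^2 - 6*k - 7)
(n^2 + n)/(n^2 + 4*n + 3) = n/(n + 3)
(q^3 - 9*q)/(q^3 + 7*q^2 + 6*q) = (q^2 - 9)/(q^2 + 7*q + 6)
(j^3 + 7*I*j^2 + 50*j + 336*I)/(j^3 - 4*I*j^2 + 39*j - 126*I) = (j + 8*I)/(j - 3*I)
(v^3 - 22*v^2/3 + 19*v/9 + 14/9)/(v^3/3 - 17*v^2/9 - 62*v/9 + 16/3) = (3*v^2 - 20*v - 7)/(v^2 - 5*v - 24)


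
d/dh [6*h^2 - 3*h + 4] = 12*h - 3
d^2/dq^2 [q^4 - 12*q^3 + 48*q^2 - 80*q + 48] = 12*q^2 - 72*q + 96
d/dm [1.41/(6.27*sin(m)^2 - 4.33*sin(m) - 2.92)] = (6.1053 - 17.6814*sin(m))*cos(m)/(-6.27*sin(m)^2 + 4.33*sin(m) + 2.92)^2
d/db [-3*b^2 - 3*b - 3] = -6*b - 3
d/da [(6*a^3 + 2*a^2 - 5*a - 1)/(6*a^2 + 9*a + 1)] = 2*(18*a^4 + 54*a^3 + 33*a^2 + 8*a + 2)/(36*a^4 + 108*a^3 + 93*a^2 + 18*a + 1)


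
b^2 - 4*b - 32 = (b - 8)*(b + 4)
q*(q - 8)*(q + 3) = q^3 - 5*q^2 - 24*q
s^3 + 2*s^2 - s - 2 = (s - 1)*(s + 1)*(s + 2)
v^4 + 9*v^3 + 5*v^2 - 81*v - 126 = (v - 3)*(v + 2)*(v + 3)*(v + 7)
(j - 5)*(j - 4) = j^2 - 9*j + 20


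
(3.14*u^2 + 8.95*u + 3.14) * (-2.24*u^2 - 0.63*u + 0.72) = -7.0336*u^4 - 22.0262*u^3 - 10.4113*u^2 + 4.4658*u + 2.2608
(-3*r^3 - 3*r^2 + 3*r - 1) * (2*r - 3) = -6*r^4 + 3*r^3 + 15*r^2 - 11*r + 3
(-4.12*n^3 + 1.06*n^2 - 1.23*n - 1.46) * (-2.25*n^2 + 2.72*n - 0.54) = 9.27*n^5 - 13.5914*n^4 + 7.8755*n^3 - 0.633*n^2 - 3.307*n + 0.7884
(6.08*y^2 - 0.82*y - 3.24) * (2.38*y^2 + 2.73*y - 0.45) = 14.4704*y^4 + 14.6468*y^3 - 12.6858*y^2 - 8.4762*y + 1.458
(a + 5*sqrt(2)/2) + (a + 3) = 2*a + 3 + 5*sqrt(2)/2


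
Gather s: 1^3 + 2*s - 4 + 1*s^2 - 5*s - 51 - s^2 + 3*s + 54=0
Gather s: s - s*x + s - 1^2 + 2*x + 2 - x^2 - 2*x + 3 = s*(2 - x) - x^2 + 4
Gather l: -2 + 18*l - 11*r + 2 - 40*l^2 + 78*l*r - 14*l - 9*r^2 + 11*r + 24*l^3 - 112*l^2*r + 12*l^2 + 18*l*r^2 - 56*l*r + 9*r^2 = 24*l^3 + l^2*(-112*r - 28) + l*(18*r^2 + 22*r + 4)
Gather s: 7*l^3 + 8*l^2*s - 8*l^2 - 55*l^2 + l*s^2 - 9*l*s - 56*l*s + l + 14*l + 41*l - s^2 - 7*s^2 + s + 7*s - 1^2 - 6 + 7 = 7*l^3 - 63*l^2 + 56*l + s^2*(l - 8) + s*(8*l^2 - 65*l + 8)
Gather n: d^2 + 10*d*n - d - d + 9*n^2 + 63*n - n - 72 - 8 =d^2 - 2*d + 9*n^2 + n*(10*d + 62) - 80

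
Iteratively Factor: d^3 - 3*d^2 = (d)*(d^2 - 3*d) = d*(d - 3)*(d)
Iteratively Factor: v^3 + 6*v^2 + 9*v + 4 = (v + 1)*(v^2 + 5*v + 4) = (v + 1)*(v + 4)*(v + 1)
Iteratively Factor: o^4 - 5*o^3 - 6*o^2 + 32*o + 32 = (o - 4)*(o^3 - o^2 - 10*o - 8) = (o - 4)*(o + 2)*(o^2 - 3*o - 4) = (o - 4)^2*(o + 2)*(o + 1)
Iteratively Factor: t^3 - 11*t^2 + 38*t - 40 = (t - 2)*(t^2 - 9*t + 20) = (t - 4)*(t - 2)*(t - 5)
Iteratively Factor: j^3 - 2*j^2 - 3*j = (j)*(j^2 - 2*j - 3) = j*(j + 1)*(j - 3)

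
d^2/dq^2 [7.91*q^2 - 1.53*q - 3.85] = 15.8200000000000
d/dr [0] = 0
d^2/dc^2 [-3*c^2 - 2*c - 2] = -6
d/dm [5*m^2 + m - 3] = 10*m + 1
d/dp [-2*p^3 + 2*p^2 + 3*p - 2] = -6*p^2 + 4*p + 3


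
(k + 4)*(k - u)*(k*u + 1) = k^3*u - k^2*u^2 + 4*k^2*u + k^2 - 4*k*u^2 - k*u + 4*k - 4*u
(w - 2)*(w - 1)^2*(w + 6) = w^4 + 2*w^3 - 19*w^2 + 28*w - 12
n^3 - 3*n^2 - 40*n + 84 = (n - 7)*(n - 2)*(n + 6)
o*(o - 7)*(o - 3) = o^3 - 10*o^2 + 21*o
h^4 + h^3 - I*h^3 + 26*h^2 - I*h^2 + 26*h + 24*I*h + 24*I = (h + 1)*(h - 6*I)*(h + I)*(h + 4*I)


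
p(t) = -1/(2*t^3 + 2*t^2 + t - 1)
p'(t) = -(-6*t^2 - 4*t - 1)/(2*t^3 + 2*t^2 + t - 1)^2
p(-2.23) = 0.06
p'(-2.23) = 0.09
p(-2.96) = 0.03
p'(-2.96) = 0.03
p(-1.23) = 0.34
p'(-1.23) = 0.60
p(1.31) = -0.12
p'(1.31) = 0.24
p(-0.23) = 0.87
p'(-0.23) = 0.30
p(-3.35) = 0.02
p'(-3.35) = 0.02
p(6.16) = -0.00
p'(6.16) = 0.00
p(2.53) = -0.02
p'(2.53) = 0.02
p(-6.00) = 0.00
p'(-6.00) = 0.00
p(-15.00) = 0.00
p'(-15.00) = 0.00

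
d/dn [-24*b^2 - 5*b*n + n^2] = -5*b + 2*n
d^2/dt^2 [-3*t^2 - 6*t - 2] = -6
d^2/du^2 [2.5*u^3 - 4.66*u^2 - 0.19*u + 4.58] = 15.0*u - 9.32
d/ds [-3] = 0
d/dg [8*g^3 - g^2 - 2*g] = 24*g^2 - 2*g - 2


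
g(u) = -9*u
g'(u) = -9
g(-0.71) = 6.39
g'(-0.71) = -9.00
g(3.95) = -35.55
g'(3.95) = -9.00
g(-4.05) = 36.45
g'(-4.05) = -9.00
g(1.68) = -15.12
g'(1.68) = -9.00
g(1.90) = -17.10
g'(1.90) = -9.00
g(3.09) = -27.81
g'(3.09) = -9.00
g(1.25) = -11.25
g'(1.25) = -9.00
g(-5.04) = 45.36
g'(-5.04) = -9.00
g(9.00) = -81.00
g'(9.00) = -9.00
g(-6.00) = 54.00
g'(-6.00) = -9.00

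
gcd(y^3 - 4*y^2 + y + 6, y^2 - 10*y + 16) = y - 2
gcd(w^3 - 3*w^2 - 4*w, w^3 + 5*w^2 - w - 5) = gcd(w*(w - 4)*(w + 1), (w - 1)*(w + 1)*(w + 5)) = w + 1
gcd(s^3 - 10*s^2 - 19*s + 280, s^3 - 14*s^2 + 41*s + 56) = s^2 - 15*s + 56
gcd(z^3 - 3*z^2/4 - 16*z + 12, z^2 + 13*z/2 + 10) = z + 4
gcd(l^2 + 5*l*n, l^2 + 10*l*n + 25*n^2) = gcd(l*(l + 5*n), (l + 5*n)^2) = l + 5*n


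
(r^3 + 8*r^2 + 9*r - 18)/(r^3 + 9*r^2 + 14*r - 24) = (r + 3)/(r + 4)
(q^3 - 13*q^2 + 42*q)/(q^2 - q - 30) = q*(q - 7)/(q + 5)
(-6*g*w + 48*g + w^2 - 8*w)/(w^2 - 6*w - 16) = (-6*g + w)/(w + 2)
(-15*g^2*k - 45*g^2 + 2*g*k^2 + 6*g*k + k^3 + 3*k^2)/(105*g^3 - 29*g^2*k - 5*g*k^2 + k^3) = (-k - 3)/(7*g - k)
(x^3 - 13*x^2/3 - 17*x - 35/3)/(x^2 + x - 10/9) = 3*(x^2 - 6*x - 7)/(3*x - 2)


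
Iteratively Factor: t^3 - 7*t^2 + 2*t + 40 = (t - 4)*(t^2 - 3*t - 10) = (t - 4)*(t + 2)*(t - 5)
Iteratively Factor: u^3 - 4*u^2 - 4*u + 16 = (u - 4)*(u^2 - 4) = (u - 4)*(u + 2)*(u - 2)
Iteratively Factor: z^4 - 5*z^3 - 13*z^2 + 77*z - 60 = (z + 4)*(z^3 - 9*z^2 + 23*z - 15) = (z - 1)*(z + 4)*(z^2 - 8*z + 15) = (z - 3)*(z - 1)*(z + 4)*(z - 5)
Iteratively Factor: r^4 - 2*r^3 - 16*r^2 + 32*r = (r - 2)*(r^3 - 16*r) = r*(r - 2)*(r^2 - 16) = r*(r - 2)*(r + 4)*(r - 4)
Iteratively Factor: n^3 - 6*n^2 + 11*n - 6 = (n - 1)*(n^2 - 5*n + 6) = (n - 2)*(n - 1)*(n - 3)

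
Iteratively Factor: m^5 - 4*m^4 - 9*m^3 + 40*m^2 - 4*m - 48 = (m - 2)*(m^4 - 2*m^3 - 13*m^2 + 14*m + 24) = (m - 2)^2*(m^3 - 13*m - 12) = (m - 2)^2*(m + 3)*(m^2 - 3*m - 4) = (m - 2)^2*(m + 1)*(m + 3)*(m - 4)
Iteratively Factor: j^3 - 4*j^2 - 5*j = (j + 1)*(j^2 - 5*j) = j*(j + 1)*(j - 5)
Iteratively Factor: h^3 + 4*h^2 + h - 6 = (h + 3)*(h^2 + h - 2) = (h - 1)*(h + 3)*(h + 2)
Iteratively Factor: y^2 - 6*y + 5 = (y - 5)*(y - 1)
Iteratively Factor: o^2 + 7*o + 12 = (o + 3)*(o + 4)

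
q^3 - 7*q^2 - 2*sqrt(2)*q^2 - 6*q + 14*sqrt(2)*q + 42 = (q - 7)*(q - 3*sqrt(2))*(q + sqrt(2))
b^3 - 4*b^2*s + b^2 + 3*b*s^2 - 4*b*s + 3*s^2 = (b + 1)*(b - 3*s)*(b - s)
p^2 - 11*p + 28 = (p - 7)*(p - 4)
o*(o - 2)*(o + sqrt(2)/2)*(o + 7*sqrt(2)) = o^4 - 2*o^3 + 15*sqrt(2)*o^3/2 - 15*sqrt(2)*o^2 + 7*o^2 - 14*o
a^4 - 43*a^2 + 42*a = a*(a - 6)*(a - 1)*(a + 7)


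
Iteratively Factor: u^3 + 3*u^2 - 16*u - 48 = (u - 4)*(u^2 + 7*u + 12) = (u - 4)*(u + 4)*(u + 3)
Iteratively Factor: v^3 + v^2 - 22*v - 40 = (v - 5)*(v^2 + 6*v + 8) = (v - 5)*(v + 2)*(v + 4)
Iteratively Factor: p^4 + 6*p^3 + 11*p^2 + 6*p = (p + 1)*(p^3 + 5*p^2 + 6*p) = (p + 1)*(p + 2)*(p^2 + 3*p) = p*(p + 1)*(p + 2)*(p + 3)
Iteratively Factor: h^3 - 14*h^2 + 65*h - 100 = (h - 5)*(h^2 - 9*h + 20) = (h - 5)*(h - 4)*(h - 5)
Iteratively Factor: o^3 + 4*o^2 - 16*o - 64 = (o - 4)*(o^2 + 8*o + 16) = (o - 4)*(o + 4)*(o + 4)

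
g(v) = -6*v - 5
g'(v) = -6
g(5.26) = -36.56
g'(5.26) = -6.00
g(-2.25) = 8.50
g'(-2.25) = -6.00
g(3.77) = -27.62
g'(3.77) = -6.00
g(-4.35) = 21.10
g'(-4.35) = -6.00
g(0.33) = -6.98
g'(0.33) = -6.00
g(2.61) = -20.66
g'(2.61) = -6.00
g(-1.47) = 3.82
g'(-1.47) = -6.00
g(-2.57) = 10.42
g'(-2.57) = -6.00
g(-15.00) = 85.00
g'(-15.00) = -6.00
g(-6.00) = 31.00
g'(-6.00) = -6.00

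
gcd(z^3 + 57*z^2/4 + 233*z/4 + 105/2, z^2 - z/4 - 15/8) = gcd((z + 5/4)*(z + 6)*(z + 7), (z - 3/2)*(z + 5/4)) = z + 5/4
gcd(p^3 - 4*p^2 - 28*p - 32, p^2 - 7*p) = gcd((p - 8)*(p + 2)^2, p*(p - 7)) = 1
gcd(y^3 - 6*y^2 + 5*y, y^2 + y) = y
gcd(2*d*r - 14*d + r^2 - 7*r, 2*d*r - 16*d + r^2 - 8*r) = 2*d + r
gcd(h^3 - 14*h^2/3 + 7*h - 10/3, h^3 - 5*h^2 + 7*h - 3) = h - 1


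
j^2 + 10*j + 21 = (j + 3)*(j + 7)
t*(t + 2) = t^2 + 2*t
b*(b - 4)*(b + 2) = b^3 - 2*b^2 - 8*b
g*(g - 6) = g^2 - 6*g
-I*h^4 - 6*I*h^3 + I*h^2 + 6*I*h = h*(h - 1)*(h + 6)*(-I*h - I)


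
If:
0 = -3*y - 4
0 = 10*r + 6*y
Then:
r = 4/5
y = -4/3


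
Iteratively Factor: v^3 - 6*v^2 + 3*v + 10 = (v - 2)*(v^2 - 4*v - 5) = (v - 5)*(v - 2)*(v + 1)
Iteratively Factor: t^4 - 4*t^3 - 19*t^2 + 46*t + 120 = (t + 3)*(t^3 - 7*t^2 + 2*t + 40) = (t - 4)*(t + 3)*(t^2 - 3*t - 10) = (t - 5)*(t - 4)*(t + 3)*(t + 2)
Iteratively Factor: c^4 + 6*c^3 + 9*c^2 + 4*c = (c)*(c^3 + 6*c^2 + 9*c + 4) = c*(c + 1)*(c^2 + 5*c + 4) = c*(c + 1)^2*(c + 4)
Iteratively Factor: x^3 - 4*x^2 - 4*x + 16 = (x - 2)*(x^2 - 2*x - 8) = (x - 4)*(x - 2)*(x + 2)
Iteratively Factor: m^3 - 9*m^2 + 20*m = (m - 5)*(m^2 - 4*m) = (m - 5)*(m - 4)*(m)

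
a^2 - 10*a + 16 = (a - 8)*(a - 2)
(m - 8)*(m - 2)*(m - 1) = m^3 - 11*m^2 + 26*m - 16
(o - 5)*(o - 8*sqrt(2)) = o^2 - 8*sqrt(2)*o - 5*o + 40*sqrt(2)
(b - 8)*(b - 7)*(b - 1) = b^3 - 16*b^2 + 71*b - 56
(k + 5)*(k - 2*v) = k^2 - 2*k*v + 5*k - 10*v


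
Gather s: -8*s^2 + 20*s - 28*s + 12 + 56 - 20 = -8*s^2 - 8*s + 48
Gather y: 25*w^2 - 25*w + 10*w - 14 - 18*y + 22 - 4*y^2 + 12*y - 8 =25*w^2 - 15*w - 4*y^2 - 6*y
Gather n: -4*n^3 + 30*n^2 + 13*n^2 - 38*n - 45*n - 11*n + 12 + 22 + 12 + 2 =-4*n^3 + 43*n^2 - 94*n + 48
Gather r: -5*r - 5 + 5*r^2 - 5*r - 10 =5*r^2 - 10*r - 15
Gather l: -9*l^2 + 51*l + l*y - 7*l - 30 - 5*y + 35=-9*l^2 + l*(y + 44) - 5*y + 5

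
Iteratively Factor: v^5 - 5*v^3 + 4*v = (v)*(v^4 - 5*v^2 + 4) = v*(v - 1)*(v^3 + v^2 - 4*v - 4) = v*(v - 1)*(v + 1)*(v^2 - 4) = v*(v - 2)*(v - 1)*(v + 1)*(v + 2)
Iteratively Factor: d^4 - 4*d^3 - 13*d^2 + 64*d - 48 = (d - 3)*(d^3 - d^2 - 16*d + 16) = (d - 4)*(d - 3)*(d^2 + 3*d - 4) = (d - 4)*(d - 3)*(d + 4)*(d - 1)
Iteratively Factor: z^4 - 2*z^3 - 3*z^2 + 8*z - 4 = (z - 2)*(z^3 - 3*z + 2) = (z - 2)*(z - 1)*(z^2 + z - 2) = (z - 2)*(z - 1)^2*(z + 2)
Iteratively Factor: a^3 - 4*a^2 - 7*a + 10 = (a + 2)*(a^2 - 6*a + 5) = (a - 1)*(a + 2)*(a - 5)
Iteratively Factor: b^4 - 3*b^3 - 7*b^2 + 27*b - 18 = (b - 2)*(b^3 - b^2 - 9*b + 9) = (b - 3)*(b - 2)*(b^2 + 2*b - 3) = (b - 3)*(b - 2)*(b - 1)*(b + 3)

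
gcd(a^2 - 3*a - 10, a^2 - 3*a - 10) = a^2 - 3*a - 10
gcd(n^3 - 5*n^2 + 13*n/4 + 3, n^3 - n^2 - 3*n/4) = n^2 - n - 3/4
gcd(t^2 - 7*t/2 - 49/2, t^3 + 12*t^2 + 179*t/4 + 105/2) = t + 7/2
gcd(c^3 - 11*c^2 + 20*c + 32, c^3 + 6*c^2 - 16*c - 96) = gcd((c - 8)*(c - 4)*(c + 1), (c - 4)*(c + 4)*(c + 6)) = c - 4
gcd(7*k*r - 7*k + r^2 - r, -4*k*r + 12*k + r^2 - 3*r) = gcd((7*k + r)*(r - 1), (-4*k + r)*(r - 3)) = 1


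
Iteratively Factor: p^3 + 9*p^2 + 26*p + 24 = (p + 4)*(p^2 + 5*p + 6) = (p + 2)*(p + 4)*(p + 3)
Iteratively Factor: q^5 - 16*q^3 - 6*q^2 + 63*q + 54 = (q + 3)*(q^4 - 3*q^3 - 7*q^2 + 15*q + 18) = (q - 3)*(q + 3)*(q^3 - 7*q - 6) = (q - 3)*(q + 1)*(q + 3)*(q^2 - q - 6) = (q - 3)^2*(q + 1)*(q + 3)*(q + 2)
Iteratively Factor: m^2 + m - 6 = (m + 3)*(m - 2)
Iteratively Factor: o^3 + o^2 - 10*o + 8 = (o - 2)*(o^2 + 3*o - 4) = (o - 2)*(o - 1)*(o + 4)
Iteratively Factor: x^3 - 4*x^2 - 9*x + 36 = (x - 3)*(x^2 - x - 12) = (x - 3)*(x + 3)*(x - 4)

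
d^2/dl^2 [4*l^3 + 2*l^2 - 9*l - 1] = 24*l + 4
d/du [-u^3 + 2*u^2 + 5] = u*(4 - 3*u)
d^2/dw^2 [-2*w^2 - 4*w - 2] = -4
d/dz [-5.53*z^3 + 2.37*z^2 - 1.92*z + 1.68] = -16.59*z^2 + 4.74*z - 1.92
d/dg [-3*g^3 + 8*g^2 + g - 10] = -9*g^2 + 16*g + 1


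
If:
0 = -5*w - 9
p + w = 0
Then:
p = 9/5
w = -9/5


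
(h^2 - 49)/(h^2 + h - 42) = (h - 7)/(h - 6)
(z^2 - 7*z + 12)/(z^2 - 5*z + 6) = (z - 4)/(z - 2)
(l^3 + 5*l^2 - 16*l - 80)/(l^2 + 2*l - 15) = (l^2 - 16)/(l - 3)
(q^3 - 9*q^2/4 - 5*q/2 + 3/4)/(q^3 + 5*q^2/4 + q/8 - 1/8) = 2*(q - 3)/(2*q + 1)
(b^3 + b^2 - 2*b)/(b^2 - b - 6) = b*(b - 1)/(b - 3)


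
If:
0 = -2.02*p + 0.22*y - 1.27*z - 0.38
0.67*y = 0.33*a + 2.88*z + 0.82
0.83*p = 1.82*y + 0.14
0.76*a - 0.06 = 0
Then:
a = 0.08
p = -0.00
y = -0.08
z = -0.31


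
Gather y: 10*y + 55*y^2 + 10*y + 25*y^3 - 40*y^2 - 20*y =25*y^3 + 15*y^2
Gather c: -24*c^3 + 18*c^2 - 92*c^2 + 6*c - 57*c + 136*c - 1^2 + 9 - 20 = -24*c^3 - 74*c^2 + 85*c - 12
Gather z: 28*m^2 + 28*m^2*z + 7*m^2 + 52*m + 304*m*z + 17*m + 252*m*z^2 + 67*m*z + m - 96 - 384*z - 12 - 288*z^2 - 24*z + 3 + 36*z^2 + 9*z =35*m^2 + 70*m + z^2*(252*m - 252) + z*(28*m^2 + 371*m - 399) - 105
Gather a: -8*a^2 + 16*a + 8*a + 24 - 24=-8*a^2 + 24*a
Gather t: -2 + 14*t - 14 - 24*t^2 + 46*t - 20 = -24*t^2 + 60*t - 36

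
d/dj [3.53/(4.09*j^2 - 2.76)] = -28.8754*j/(4.09*j^2 - 2.76)^2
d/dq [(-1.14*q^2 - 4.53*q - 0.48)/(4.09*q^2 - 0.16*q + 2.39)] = (18.7101*q^2 - 1.5228*q - 10.9035)/(16.7281*q^4 - 1.3088*q^3 + 19.5758*q^2 - 0.7648*q + 5.7121)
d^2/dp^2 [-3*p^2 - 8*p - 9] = -6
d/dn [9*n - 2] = 9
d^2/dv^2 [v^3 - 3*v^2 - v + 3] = 6*v - 6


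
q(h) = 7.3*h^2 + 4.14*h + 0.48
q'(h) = 14.6*h + 4.14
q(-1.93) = 19.68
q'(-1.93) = -24.04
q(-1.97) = 20.65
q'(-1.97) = -24.62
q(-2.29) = 29.28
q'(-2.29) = -29.29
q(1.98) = 37.30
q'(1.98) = 33.05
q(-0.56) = 0.45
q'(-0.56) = -4.04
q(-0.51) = 0.27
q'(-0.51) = -3.31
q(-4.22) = 113.01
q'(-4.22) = -57.47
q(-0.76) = 1.55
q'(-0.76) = -6.96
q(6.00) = 288.12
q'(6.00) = 91.74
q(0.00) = 0.48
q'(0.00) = 4.14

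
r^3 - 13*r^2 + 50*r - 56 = (r - 7)*(r - 4)*(r - 2)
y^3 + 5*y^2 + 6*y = y*(y + 2)*(y + 3)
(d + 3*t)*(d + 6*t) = d^2 + 9*d*t + 18*t^2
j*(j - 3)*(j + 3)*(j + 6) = j^4 + 6*j^3 - 9*j^2 - 54*j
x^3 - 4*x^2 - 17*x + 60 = (x - 5)*(x - 3)*(x + 4)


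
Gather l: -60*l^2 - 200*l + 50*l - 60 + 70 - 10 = -60*l^2 - 150*l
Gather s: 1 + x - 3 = x - 2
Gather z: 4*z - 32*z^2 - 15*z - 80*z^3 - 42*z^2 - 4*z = -80*z^3 - 74*z^2 - 15*z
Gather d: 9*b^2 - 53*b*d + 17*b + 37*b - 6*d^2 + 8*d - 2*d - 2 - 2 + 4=9*b^2 + 54*b - 6*d^2 + d*(6 - 53*b)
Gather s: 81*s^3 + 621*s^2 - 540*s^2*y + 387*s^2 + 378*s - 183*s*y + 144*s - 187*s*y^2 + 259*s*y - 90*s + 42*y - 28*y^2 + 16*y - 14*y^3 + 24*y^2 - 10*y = 81*s^3 + s^2*(1008 - 540*y) + s*(-187*y^2 + 76*y + 432) - 14*y^3 - 4*y^2 + 48*y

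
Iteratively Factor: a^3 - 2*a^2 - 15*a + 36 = (a - 3)*(a^2 + a - 12) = (a - 3)*(a + 4)*(a - 3)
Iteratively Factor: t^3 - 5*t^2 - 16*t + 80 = (t - 5)*(t^2 - 16) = (t - 5)*(t + 4)*(t - 4)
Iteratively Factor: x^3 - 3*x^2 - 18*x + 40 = (x - 5)*(x^2 + 2*x - 8) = (x - 5)*(x - 2)*(x + 4)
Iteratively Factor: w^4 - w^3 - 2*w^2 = (w - 2)*(w^3 + w^2) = w*(w - 2)*(w^2 + w) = w*(w - 2)*(w + 1)*(w)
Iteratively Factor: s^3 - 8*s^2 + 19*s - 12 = (s - 3)*(s^2 - 5*s + 4) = (s - 3)*(s - 1)*(s - 4)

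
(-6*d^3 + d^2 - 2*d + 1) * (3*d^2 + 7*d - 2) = -18*d^5 - 39*d^4 + 13*d^3 - 13*d^2 + 11*d - 2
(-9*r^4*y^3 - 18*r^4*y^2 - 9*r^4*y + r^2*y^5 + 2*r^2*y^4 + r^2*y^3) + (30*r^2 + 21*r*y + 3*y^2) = -9*r^4*y^3 - 18*r^4*y^2 - 9*r^4*y + r^2*y^5 + 2*r^2*y^4 + r^2*y^3 + 30*r^2 + 21*r*y + 3*y^2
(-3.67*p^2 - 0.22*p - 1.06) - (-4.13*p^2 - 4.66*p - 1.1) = 0.46*p^2 + 4.44*p + 0.04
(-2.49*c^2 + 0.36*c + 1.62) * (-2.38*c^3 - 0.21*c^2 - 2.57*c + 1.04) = 5.9262*c^5 - 0.3339*c^4 + 2.4681*c^3 - 3.855*c^2 - 3.789*c + 1.6848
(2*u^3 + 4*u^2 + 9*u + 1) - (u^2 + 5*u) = 2*u^3 + 3*u^2 + 4*u + 1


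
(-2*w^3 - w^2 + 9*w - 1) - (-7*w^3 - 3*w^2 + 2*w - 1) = 5*w^3 + 2*w^2 + 7*w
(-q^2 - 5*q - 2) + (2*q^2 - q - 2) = q^2 - 6*q - 4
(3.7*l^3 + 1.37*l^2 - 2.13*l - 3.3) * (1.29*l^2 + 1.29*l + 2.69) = 4.773*l^5 + 6.5403*l^4 + 8.9726*l^3 - 3.3194*l^2 - 9.9867*l - 8.877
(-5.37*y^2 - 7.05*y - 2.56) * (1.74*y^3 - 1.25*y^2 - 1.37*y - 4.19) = -9.3438*y^5 - 5.5545*y^4 + 11.715*y^3 + 35.3588*y^2 + 33.0467*y + 10.7264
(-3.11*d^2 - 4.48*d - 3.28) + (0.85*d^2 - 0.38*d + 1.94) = -2.26*d^2 - 4.86*d - 1.34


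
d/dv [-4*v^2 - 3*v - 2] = -8*v - 3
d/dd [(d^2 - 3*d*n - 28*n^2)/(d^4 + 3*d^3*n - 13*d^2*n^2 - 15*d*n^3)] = 2*(-d^5 + 3*d^4*n + 65*d^3*n^2 + 99*d^2*n^3 - 364*d*n^4 - 210*n^5)/(d^2*(d^6 + 6*d^5*n - 17*d^4*n^2 - 108*d^3*n^3 + 79*d^2*n^4 + 390*d*n^5 + 225*n^6))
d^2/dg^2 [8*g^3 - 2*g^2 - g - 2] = 48*g - 4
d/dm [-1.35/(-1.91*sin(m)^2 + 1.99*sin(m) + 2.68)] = (2.6865 - 5.157*sin(m))*cos(m)/(-1.91*sin(m)^2 + 1.99*sin(m) + 2.68)^2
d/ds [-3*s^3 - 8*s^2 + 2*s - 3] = -9*s^2 - 16*s + 2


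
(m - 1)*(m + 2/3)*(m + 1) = m^3 + 2*m^2/3 - m - 2/3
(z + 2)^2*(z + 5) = z^3 + 9*z^2 + 24*z + 20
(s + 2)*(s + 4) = s^2 + 6*s + 8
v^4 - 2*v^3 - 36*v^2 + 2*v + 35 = (v - 7)*(v - 1)*(v + 1)*(v + 5)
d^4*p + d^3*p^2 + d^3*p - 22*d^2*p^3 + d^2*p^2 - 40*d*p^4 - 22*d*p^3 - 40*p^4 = (d - 5*p)*(d + 2*p)*(d + 4*p)*(d*p + p)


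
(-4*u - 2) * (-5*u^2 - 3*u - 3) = 20*u^3 + 22*u^2 + 18*u + 6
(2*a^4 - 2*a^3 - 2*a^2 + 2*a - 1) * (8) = 16*a^4 - 16*a^3 - 16*a^2 + 16*a - 8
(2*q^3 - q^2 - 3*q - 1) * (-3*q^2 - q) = -6*q^5 + q^4 + 10*q^3 + 6*q^2 + q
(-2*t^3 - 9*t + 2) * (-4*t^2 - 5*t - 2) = 8*t^5 + 10*t^4 + 40*t^3 + 37*t^2 + 8*t - 4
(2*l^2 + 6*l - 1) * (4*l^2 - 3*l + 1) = 8*l^4 + 18*l^3 - 20*l^2 + 9*l - 1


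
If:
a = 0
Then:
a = 0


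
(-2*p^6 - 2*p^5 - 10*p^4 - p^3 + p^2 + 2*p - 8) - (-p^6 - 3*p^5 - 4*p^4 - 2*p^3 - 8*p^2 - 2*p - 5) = -p^6 + p^5 - 6*p^4 + p^3 + 9*p^2 + 4*p - 3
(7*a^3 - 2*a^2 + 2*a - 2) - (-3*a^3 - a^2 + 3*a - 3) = 10*a^3 - a^2 - a + 1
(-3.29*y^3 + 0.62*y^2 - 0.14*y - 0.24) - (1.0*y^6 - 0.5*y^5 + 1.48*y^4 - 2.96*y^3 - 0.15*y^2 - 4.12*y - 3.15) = -1.0*y^6 + 0.5*y^5 - 1.48*y^4 - 0.33*y^3 + 0.77*y^2 + 3.98*y + 2.91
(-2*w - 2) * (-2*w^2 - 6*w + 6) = 4*w^3 + 16*w^2 - 12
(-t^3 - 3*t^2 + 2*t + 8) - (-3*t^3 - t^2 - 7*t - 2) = 2*t^3 - 2*t^2 + 9*t + 10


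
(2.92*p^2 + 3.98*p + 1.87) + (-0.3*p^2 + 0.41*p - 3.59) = 2.62*p^2 + 4.39*p - 1.72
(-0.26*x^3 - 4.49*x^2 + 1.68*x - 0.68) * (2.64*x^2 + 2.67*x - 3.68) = -0.6864*x^5 - 12.5478*x^4 - 6.5963*x^3 + 19.2136*x^2 - 7.998*x + 2.5024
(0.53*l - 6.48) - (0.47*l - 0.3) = 0.0600000000000001*l - 6.18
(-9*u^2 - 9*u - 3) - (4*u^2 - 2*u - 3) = -13*u^2 - 7*u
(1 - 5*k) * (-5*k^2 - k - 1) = 25*k^3 + 4*k - 1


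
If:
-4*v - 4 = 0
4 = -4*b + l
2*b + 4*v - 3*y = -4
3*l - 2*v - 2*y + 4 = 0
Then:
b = -27/16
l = -11/4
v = -1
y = -9/8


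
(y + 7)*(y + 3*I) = y^2 + 7*y + 3*I*y + 21*I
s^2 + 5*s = s*(s + 5)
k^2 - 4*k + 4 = (k - 2)^2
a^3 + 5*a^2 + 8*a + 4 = (a + 1)*(a + 2)^2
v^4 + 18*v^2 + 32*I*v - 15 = (v - 5*I)*(v + I)^2*(v + 3*I)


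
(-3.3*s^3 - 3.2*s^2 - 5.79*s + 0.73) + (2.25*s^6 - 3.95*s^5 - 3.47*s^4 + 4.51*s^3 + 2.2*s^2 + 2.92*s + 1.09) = 2.25*s^6 - 3.95*s^5 - 3.47*s^4 + 1.21*s^3 - 1.0*s^2 - 2.87*s + 1.82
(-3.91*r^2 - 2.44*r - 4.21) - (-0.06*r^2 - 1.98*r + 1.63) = -3.85*r^2 - 0.46*r - 5.84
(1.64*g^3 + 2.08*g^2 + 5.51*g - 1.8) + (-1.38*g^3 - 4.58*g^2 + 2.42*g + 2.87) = 0.26*g^3 - 2.5*g^2 + 7.93*g + 1.07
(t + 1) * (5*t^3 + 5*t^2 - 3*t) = 5*t^4 + 10*t^3 + 2*t^2 - 3*t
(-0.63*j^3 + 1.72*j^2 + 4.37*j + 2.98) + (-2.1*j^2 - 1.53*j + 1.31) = -0.63*j^3 - 0.38*j^2 + 2.84*j + 4.29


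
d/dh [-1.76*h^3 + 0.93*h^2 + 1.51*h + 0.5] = -5.28*h^2 + 1.86*h + 1.51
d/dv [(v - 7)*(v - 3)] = 2*v - 10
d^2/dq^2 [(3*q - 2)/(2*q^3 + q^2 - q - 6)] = 2*((3*q - 2)*(6*q^2 + 2*q - 1)^2 + (-18*q^2 - 6*q - (3*q - 2)*(6*q + 1) + 3)*(2*q^3 + q^2 - q - 6))/(2*q^3 + q^2 - q - 6)^3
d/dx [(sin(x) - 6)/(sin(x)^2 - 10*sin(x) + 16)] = (12*sin(x) + cos(x)^2 - 45)*cos(x)/(sin(x)^2 - 10*sin(x) + 16)^2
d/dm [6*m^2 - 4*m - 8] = 12*m - 4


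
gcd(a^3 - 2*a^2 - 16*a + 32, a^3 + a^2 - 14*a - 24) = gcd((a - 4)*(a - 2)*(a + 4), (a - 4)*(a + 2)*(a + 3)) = a - 4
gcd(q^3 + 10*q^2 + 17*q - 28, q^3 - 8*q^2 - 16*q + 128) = q + 4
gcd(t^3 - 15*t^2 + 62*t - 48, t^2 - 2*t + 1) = t - 1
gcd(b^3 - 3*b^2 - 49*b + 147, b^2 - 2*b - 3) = b - 3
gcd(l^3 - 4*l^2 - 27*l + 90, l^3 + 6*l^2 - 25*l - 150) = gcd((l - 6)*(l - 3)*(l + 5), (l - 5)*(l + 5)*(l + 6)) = l + 5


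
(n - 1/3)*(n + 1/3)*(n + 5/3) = n^3 + 5*n^2/3 - n/9 - 5/27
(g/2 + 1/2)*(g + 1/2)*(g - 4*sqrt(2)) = g^3/2 - 2*sqrt(2)*g^2 + 3*g^2/4 - 3*sqrt(2)*g + g/4 - sqrt(2)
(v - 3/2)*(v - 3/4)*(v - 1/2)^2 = v^4 - 13*v^3/4 + 29*v^2/8 - 27*v/16 + 9/32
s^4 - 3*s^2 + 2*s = s*(s - 1)^2*(s + 2)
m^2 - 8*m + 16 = (m - 4)^2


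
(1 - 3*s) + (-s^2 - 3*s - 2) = -s^2 - 6*s - 1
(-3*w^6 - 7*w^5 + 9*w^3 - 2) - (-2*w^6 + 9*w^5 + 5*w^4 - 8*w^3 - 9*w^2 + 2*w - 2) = -w^6 - 16*w^5 - 5*w^4 + 17*w^3 + 9*w^2 - 2*w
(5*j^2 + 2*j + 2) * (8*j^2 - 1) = 40*j^4 + 16*j^3 + 11*j^2 - 2*j - 2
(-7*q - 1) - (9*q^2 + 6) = -9*q^2 - 7*q - 7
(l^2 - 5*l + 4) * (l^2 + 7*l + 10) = l^4 + 2*l^3 - 21*l^2 - 22*l + 40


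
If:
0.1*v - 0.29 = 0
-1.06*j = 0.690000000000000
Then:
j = -0.65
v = 2.90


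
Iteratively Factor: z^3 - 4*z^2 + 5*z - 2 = (z - 1)*(z^2 - 3*z + 2) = (z - 2)*(z - 1)*(z - 1)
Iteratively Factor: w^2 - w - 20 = (w + 4)*(w - 5)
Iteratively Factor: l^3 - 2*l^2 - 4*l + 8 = (l - 2)*(l^2 - 4) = (l - 2)^2*(l + 2)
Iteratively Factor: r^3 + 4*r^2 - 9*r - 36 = (r + 3)*(r^2 + r - 12) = (r + 3)*(r + 4)*(r - 3)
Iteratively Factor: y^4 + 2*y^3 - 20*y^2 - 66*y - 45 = (y + 1)*(y^3 + y^2 - 21*y - 45) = (y + 1)*(y + 3)*(y^2 - 2*y - 15) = (y + 1)*(y + 3)^2*(y - 5)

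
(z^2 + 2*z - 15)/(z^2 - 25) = (z - 3)/(z - 5)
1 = 1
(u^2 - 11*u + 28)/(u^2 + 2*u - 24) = (u - 7)/(u + 6)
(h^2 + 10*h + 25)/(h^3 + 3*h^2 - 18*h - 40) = (h + 5)/(h^2 - 2*h - 8)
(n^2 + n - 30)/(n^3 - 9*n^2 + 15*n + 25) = (n + 6)/(n^2 - 4*n - 5)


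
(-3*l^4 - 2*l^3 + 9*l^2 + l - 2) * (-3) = 9*l^4 + 6*l^3 - 27*l^2 - 3*l + 6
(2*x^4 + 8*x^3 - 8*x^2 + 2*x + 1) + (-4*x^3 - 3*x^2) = 2*x^4 + 4*x^3 - 11*x^2 + 2*x + 1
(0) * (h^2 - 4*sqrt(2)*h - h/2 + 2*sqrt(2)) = 0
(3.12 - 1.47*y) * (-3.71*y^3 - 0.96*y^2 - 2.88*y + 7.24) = 5.4537*y^4 - 10.164*y^3 + 1.2384*y^2 - 19.6284*y + 22.5888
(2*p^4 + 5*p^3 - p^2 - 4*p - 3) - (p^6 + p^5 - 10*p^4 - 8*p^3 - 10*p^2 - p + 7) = -p^6 - p^5 + 12*p^4 + 13*p^3 + 9*p^2 - 3*p - 10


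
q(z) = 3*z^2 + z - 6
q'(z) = 6*z + 1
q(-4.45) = 48.96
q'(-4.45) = -25.70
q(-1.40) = -1.52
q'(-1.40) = -7.40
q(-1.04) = -3.80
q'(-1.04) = -5.24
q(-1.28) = -2.36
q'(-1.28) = -6.68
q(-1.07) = -3.64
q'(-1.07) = -5.42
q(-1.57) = -0.18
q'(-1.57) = -8.42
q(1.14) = -0.96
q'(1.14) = 7.84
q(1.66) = 3.93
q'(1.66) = 10.96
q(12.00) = 438.00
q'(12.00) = 73.00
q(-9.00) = 228.00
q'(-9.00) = -53.00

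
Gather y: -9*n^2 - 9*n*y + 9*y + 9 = -9*n^2 + y*(9 - 9*n) + 9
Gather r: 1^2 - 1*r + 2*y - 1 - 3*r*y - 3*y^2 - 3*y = r*(-3*y - 1) - 3*y^2 - y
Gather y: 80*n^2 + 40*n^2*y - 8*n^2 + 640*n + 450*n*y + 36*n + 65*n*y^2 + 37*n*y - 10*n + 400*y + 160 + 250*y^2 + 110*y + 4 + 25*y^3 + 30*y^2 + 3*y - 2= 72*n^2 + 666*n + 25*y^3 + y^2*(65*n + 280) + y*(40*n^2 + 487*n + 513) + 162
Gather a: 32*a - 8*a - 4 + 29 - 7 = 24*a + 18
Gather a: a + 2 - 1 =a + 1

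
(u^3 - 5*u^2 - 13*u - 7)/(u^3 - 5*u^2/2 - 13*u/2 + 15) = 2*(u^3 - 5*u^2 - 13*u - 7)/(2*u^3 - 5*u^2 - 13*u + 30)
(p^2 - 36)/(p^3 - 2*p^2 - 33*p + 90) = (p - 6)/(p^2 - 8*p + 15)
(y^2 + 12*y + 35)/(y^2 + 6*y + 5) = (y + 7)/(y + 1)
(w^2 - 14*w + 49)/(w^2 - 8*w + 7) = (w - 7)/(w - 1)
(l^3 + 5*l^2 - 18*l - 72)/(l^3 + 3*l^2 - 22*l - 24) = (l + 3)/(l + 1)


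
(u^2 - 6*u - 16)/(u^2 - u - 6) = (u - 8)/(u - 3)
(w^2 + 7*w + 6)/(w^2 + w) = (w + 6)/w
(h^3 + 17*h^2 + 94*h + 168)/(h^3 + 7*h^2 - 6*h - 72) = (h + 7)/(h - 3)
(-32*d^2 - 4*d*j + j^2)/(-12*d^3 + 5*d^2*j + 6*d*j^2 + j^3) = (8*d - j)/(3*d^2 - 2*d*j - j^2)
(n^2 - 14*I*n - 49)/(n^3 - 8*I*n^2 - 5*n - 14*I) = (n - 7*I)/(n^2 - I*n + 2)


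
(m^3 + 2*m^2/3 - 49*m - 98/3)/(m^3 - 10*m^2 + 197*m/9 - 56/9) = 3*(3*m^2 + 23*m + 14)/(9*m^2 - 27*m + 8)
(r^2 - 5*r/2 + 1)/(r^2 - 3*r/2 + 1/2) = (r - 2)/(r - 1)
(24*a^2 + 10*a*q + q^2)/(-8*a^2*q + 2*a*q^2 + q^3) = (6*a + q)/(q*(-2*a + q))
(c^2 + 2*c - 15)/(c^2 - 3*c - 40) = (c - 3)/(c - 8)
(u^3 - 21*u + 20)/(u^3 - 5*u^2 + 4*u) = (u + 5)/u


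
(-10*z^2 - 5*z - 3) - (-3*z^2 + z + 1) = -7*z^2 - 6*z - 4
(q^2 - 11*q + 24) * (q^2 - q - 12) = q^4 - 12*q^3 + 23*q^2 + 108*q - 288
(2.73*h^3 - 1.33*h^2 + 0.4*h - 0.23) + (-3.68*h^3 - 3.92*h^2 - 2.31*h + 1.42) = -0.95*h^3 - 5.25*h^2 - 1.91*h + 1.19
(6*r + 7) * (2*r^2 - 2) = 12*r^3 + 14*r^2 - 12*r - 14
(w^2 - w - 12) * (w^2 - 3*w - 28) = w^4 - 4*w^3 - 37*w^2 + 64*w + 336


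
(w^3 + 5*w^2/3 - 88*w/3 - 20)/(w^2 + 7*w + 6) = (3*w^2 - 13*w - 10)/(3*(w + 1))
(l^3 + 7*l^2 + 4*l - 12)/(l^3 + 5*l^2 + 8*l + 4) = (l^2 + 5*l - 6)/(l^2 + 3*l + 2)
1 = 1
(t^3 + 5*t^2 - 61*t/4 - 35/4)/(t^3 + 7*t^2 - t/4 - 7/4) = (2*t - 5)/(2*t - 1)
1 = 1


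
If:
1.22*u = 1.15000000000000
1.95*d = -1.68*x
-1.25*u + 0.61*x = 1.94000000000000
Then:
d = -4.40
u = 0.94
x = 5.11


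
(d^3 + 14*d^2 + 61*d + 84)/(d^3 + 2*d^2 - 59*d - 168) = (d + 4)/(d - 8)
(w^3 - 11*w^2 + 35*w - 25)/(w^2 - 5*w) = w - 6 + 5/w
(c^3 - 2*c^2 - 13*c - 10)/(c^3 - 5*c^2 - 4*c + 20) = (c + 1)/(c - 2)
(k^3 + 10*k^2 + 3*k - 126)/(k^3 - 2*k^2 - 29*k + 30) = (k^3 + 10*k^2 + 3*k - 126)/(k^3 - 2*k^2 - 29*k + 30)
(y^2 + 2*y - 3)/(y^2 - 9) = (y - 1)/(y - 3)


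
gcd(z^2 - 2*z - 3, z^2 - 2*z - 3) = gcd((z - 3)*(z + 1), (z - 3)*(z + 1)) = z^2 - 2*z - 3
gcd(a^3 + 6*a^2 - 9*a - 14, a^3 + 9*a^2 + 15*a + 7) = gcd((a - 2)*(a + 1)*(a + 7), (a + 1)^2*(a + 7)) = a^2 + 8*a + 7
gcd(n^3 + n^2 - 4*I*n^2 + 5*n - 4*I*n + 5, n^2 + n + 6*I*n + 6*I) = n + 1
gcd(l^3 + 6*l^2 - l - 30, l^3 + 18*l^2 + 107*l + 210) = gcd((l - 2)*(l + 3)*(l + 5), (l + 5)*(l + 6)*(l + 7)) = l + 5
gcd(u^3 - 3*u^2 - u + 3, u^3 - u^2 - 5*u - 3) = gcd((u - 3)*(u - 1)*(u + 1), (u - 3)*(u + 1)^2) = u^2 - 2*u - 3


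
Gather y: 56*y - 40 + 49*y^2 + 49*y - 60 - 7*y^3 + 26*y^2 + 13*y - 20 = -7*y^3 + 75*y^2 + 118*y - 120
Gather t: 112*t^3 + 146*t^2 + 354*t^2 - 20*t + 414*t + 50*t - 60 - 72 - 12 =112*t^3 + 500*t^2 + 444*t - 144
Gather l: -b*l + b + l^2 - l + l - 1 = -b*l + b + l^2 - 1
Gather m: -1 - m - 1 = -m - 2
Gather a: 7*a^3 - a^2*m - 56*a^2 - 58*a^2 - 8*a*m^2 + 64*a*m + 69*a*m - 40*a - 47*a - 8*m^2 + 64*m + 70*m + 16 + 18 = 7*a^3 + a^2*(-m - 114) + a*(-8*m^2 + 133*m - 87) - 8*m^2 + 134*m + 34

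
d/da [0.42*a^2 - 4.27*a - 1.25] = 0.84*a - 4.27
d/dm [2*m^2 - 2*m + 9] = 4*m - 2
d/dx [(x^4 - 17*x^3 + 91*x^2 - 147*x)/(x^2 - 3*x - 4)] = 2*(x^5 - 13*x^4 + 43*x^3 + 39*x^2 - 364*x + 294)/(x^4 - 6*x^3 + x^2 + 24*x + 16)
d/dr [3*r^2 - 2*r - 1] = 6*r - 2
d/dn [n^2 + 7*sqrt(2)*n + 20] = 2*n + 7*sqrt(2)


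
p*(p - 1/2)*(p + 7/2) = p^3 + 3*p^2 - 7*p/4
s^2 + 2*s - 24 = (s - 4)*(s + 6)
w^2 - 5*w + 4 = (w - 4)*(w - 1)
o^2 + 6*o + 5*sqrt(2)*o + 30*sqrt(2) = (o + 6)*(o + 5*sqrt(2))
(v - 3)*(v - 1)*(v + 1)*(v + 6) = v^4 + 3*v^3 - 19*v^2 - 3*v + 18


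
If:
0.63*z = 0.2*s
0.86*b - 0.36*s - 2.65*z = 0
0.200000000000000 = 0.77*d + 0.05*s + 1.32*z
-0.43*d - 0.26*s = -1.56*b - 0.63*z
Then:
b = 0.07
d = 0.23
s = 0.05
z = 0.01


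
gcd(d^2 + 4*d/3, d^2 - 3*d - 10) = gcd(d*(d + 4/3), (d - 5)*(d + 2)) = 1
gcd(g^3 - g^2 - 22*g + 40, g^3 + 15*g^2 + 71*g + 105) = g + 5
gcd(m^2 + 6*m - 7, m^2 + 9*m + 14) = m + 7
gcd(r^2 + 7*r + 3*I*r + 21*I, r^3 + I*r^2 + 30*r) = 1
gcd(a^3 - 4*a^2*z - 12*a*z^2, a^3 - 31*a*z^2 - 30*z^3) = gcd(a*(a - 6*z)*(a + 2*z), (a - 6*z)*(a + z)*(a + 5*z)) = -a + 6*z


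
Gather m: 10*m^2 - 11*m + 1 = 10*m^2 - 11*m + 1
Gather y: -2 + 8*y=8*y - 2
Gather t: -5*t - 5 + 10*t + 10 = 5*t + 5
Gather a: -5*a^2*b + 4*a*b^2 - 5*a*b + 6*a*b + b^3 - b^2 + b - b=-5*a^2*b + a*(4*b^2 + b) + b^3 - b^2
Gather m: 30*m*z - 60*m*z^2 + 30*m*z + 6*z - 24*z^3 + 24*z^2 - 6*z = m*(-60*z^2 + 60*z) - 24*z^3 + 24*z^2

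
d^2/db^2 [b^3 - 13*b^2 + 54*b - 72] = 6*b - 26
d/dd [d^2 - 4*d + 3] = 2*d - 4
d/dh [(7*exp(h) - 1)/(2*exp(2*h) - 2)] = (-7*exp(2*h) + 2*exp(h) - 7)*exp(h)/(2*(exp(4*h) - 2*exp(2*h) + 1))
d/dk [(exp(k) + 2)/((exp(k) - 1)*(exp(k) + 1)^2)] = (-2*exp(2*k) - 5*exp(k) + 1)*exp(k)/(exp(5*k) + exp(4*k) - 2*exp(3*k) - 2*exp(2*k) + exp(k) + 1)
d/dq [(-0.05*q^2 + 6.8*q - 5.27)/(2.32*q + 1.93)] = (-0.116*q^2 - 0.193*q + 25.3504)/(5.3824*q^2 + 8.9552*q + 3.7249)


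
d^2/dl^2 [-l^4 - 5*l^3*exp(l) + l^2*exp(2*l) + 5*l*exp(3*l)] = -5*l^3*exp(l) + 4*l^2*exp(2*l) - 30*l^2*exp(l) - 12*l^2 + 45*l*exp(3*l) + 8*l*exp(2*l) - 30*l*exp(l) + 30*exp(3*l) + 2*exp(2*l)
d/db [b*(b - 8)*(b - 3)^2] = 4*b^3 - 42*b^2 + 114*b - 72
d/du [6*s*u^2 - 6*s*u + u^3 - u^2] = 12*s*u - 6*s + 3*u^2 - 2*u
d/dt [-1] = 0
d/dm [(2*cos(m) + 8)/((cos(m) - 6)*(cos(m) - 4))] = 2*(cos(m)^2 + 8*cos(m) - 64)*sin(m)/((cos(m) - 6)^2*(cos(m) - 4)^2)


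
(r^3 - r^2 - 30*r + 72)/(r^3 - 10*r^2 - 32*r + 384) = (r^2 - 7*r + 12)/(r^2 - 16*r + 64)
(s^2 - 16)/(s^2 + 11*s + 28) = (s - 4)/(s + 7)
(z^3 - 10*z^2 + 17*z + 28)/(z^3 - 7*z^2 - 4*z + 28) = (z^2 - 3*z - 4)/(z^2 - 4)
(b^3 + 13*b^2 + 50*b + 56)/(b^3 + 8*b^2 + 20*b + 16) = (b + 7)/(b + 2)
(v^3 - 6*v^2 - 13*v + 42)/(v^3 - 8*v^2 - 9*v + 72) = (v^2 - 9*v + 14)/(v^2 - 11*v + 24)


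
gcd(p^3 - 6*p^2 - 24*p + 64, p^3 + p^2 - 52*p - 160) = p^2 - 4*p - 32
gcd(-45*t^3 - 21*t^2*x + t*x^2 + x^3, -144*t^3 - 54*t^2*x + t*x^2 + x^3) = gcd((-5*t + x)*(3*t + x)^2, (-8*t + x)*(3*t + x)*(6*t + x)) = 3*t + x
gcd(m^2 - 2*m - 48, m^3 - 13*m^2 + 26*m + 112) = m - 8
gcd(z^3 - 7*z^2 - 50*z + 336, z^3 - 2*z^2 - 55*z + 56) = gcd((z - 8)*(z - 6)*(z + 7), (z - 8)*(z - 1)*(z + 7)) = z^2 - z - 56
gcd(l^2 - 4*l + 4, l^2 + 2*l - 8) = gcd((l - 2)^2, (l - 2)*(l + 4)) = l - 2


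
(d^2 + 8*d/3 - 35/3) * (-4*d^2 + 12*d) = -4*d^4 + 4*d^3/3 + 236*d^2/3 - 140*d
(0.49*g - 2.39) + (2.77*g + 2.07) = 3.26*g - 0.32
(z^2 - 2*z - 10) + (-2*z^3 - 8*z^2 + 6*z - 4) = -2*z^3 - 7*z^2 + 4*z - 14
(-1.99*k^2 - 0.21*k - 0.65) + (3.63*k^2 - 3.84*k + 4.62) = 1.64*k^2 - 4.05*k + 3.97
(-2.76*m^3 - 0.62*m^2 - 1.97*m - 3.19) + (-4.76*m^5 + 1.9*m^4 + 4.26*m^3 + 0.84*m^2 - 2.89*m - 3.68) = -4.76*m^5 + 1.9*m^4 + 1.5*m^3 + 0.22*m^2 - 4.86*m - 6.87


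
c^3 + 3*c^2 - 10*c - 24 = (c - 3)*(c + 2)*(c + 4)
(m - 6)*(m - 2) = m^2 - 8*m + 12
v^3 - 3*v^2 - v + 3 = (v - 3)*(v - 1)*(v + 1)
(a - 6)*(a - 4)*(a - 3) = a^3 - 13*a^2 + 54*a - 72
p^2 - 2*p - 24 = (p - 6)*(p + 4)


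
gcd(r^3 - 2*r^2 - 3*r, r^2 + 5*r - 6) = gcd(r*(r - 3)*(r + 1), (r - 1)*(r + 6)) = 1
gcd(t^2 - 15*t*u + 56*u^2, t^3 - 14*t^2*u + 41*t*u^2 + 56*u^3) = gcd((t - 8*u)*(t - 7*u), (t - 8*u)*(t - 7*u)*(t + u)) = t^2 - 15*t*u + 56*u^2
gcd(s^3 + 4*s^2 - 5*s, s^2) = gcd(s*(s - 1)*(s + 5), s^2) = s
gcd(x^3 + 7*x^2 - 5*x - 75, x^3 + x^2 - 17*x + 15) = x^2 + 2*x - 15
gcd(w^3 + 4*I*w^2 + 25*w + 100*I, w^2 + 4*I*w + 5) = w + 5*I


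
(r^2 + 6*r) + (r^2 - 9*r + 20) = 2*r^2 - 3*r + 20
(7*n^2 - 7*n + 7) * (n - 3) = 7*n^3 - 28*n^2 + 28*n - 21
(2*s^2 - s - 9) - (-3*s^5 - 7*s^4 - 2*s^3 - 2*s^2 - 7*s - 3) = 3*s^5 + 7*s^4 + 2*s^3 + 4*s^2 + 6*s - 6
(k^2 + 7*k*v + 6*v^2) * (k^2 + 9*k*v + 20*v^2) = k^4 + 16*k^3*v + 89*k^2*v^2 + 194*k*v^3 + 120*v^4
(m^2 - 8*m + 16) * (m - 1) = m^3 - 9*m^2 + 24*m - 16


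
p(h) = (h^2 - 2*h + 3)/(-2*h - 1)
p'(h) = (2*h - 2)/(-2*h - 1) + 2*(h^2 - 2*h + 3)/(-2*h - 1)^2 = 2*(-h^2 - h + 4)/(4*h^2 + 4*h + 1)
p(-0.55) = 44.02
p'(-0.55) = 849.50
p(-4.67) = 4.09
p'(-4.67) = -0.38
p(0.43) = -1.25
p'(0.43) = 1.96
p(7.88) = -2.94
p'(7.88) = -0.47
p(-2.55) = 3.56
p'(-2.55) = 0.01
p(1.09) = -0.63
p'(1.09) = 0.34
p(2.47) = -0.70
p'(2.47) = -0.26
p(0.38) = -1.35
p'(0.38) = 2.24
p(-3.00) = 3.60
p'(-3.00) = -0.16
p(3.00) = -0.86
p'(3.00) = -0.33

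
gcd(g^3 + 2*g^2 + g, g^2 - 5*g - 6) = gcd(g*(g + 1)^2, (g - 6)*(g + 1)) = g + 1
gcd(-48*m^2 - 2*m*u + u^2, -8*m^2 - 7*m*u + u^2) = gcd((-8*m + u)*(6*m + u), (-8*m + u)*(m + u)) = -8*m + u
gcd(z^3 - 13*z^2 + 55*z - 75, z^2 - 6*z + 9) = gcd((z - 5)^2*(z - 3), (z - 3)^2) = z - 3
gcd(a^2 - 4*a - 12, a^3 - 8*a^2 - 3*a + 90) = a - 6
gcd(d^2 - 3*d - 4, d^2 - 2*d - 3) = d + 1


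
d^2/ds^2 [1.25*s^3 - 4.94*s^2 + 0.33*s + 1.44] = 7.5*s - 9.88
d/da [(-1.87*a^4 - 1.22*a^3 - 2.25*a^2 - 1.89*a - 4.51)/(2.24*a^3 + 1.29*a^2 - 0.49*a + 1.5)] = (-4.1888*a^6 - 4.8246*a^5 + 6.2151*a^4 - 1.5572*a^3 + 28.3578*a^2 + 4.8858*a - 5.0449)/(5.0176*a^6 + 5.7792*a^5 - 0.5311*a^4 + 5.4558*a^3 + 4.1101*a^2 - 1.47*a + 2.25)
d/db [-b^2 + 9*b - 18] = 9 - 2*b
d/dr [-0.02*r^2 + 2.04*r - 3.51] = 2.04 - 0.04*r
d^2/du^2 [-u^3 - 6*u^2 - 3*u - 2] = -6*u - 12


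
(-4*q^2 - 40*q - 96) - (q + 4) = -4*q^2 - 41*q - 100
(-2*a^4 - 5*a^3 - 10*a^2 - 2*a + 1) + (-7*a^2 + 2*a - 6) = -2*a^4 - 5*a^3 - 17*a^2 - 5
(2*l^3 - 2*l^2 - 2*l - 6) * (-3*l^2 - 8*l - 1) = -6*l^5 - 10*l^4 + 20*l^3 + 36*l^2 + 50*l + 6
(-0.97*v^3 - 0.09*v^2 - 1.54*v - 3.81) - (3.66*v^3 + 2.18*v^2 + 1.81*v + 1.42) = -4.63*v^3 - 2.27*v^2 - 3.35*v - 5.23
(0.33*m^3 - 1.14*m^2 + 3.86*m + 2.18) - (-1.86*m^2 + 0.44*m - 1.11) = 0.33*m^3 + 0.72*m^2 + 3.42*m + 3.29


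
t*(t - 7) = t^2 - 7*t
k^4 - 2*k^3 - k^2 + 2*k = k*(k - 2)*(k - 1)*(k + 1)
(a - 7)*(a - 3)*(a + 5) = a^3 - 5*a^2 - 29*a + 105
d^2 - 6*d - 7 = (d - 7)*(d + 1)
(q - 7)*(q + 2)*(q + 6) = q^3 + q^2 - 44*q - 84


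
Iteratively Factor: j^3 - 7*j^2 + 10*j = (j - 5)*(j^2 - 2*j) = (j - 5)*(j - 2)*(j)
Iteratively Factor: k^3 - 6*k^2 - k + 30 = (k - 5)*(k^2 - k - 6) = (k - 5)*(k - 3)*(k + 2)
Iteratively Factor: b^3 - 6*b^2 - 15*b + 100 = (b - 5)*(b^2 - b - 20) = (b - 5)*(b + 4)*(b - 5)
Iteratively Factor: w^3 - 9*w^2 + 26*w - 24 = (w - 2)*(w^2 - 7*w + 12) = (w - 4)*(w - 2)*(w - 3)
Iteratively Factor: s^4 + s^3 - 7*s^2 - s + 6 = (s - 1)*(s^3 + 2*s^2 - 5*s - 6) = (s - 2)*(s - 1)*(s^2 + 4*s + 3) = (s - 2)*(s - 1)*(s + 3)*(s + 1)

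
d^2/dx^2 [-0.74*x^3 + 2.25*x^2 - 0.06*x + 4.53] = 4.5 - 4.44*x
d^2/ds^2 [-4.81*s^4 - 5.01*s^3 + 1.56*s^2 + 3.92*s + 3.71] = -57.72*s^2 - 30.06*s + 3.12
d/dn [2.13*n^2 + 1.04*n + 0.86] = 4.26*n + 1.04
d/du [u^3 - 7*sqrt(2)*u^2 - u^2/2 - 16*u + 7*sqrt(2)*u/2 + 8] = 3*u^2 - 14*sqrt(2)*u - u - 16 + 7*sqrt(2)/2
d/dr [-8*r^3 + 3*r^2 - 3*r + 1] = -24*r^2 + 6*r - 3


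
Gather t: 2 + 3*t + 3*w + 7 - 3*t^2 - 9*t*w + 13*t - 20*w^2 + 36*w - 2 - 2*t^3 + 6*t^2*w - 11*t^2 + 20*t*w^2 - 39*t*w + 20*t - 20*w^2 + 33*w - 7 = -2*t^3 + t^2*(6*w - 14) + t*(20*w^2 - 48*w + 36) - 40*w^2 + 72*w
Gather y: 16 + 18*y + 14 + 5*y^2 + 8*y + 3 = 5*y^2 + 26*y + 33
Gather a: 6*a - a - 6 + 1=5*a - 5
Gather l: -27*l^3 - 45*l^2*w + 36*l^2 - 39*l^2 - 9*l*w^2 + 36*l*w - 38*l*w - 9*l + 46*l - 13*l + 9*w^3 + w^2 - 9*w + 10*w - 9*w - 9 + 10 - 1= -27*l^3 + l^2*(-45*w - 3) + l*(-9*w^2 - 2*w + 24) + 9*w^3 + w^2 - 8*w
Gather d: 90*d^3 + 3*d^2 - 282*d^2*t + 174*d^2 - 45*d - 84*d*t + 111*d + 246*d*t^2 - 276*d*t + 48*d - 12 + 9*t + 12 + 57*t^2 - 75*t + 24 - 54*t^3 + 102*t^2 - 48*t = 90*d^3 + d^2*(177 - 282*t) + d*(246*t^2 - 360*t + 114) - 54*t^3 + 159*t^2 - 114*t + 24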